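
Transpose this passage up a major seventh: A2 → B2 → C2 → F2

A2 gives G#3
B2 gives A#3
C2 gives B2
F2 gives E3

G#3 A#3 B2 E3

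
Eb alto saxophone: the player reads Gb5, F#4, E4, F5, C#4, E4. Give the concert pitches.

Bbb4 A3 G3 Ab4 E3 G3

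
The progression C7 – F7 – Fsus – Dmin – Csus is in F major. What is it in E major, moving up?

B7 E7 Esus C#min Bsus

F major up to E major is a major seventh; each chord root moves by that interval while the quality stays the same.
C7: root C up a major seventh → B, giving B7.
F7: root F up a major seventh → E, giving E7.
Fsus: root F up a major seventh → E, giving Esus.
Dmin: root D up a major seventh → C#, giving C#min.
Csus: root C up a major seventh → B, giving Bsus.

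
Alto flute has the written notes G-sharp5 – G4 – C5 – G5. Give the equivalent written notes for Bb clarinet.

First find concert pitch: the alto flute sounds a perfect fourth below written, so G-sharp5 G4 C5 G5 sounds D#5 D4 G4 D5.
Then write for Bb clarinet: it sounds a major second below written, so the part must be a major second above concert.
D#5 → E#5
D4 → E4
G4 → A4
D5 → E5

E#5 E4 A4 E5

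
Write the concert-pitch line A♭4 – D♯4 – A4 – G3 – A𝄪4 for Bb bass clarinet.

Bb5 E#5 B5 A4 B##5

The Bb bass clarinet sounds a major ninth below written, so the written part must be a major ninth above concert — transpose each note up.
Ab4 to Bb5
D#4 to E#5
A4 to B5
G3 to A4
A##4 to B##5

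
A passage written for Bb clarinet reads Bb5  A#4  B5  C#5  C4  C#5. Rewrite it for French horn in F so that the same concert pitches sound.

Eb6 D#5 E6 F#5 F4 F#5

First find concert pitch: the Bb clarinet sounds a major second below written, so Bb5 A#4 B5 C#5 C4 C#5 sounds Ab5 G#4 A5 B4 Bb3 B4.
Then write for French horn in F: it sounds a perfect fifth below written, so the part must be a perfect fifth above concert.
Ab5 → Eb6
G#4 → D#5
A5 → E6
B4 → F#5
Bb3 → F4
B4 → F#5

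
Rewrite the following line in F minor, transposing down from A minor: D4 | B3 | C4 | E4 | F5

Bb3 G3 Ab3 C4 Db5

A minor to F minor down is a major third, so every note moves down by that interval.
D4 becomes Bb3
B3 becomes G3
C4 becomes Ab3
E4 becomes C4
F5 becomes Db5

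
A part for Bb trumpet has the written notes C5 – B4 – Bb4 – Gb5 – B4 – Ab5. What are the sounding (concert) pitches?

Bb4 A4 Ab4 Fb5 A4 Gb5

The Bb trumpet sounds a major second below written, so transpose each written note down a major second.
C5 gives Bb4
B4 gives A4
Bb4 gives Ab4
Gb5 gives Fb5
B4 gives A4
Ab5 gives Gb5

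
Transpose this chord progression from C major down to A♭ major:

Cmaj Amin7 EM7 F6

C major down to A♭ major is a major third; each chord root moves by that interval while the quality stays the same.
Cmaj: root C down a major third → Ab, giving Abmaj.
Amin7: root A down a major third → F, giving Fmin7.
EM7: root E down a major third → C, giving CM7.
F6: root F down a major third → Db, giving Db6.

Abmaj Fmin7 CM7 Db6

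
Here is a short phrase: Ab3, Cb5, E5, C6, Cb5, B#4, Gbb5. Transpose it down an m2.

G3 Bb4 D#5 B5 Bb4 A##4 Fb5

Ab3 becomes G3
Cb5 becomes Bb4
E5 becomes D#5
C6 becomes B5
Cb5 becomes Bb4
B#4 becomes A##4
Gbb5 becomes Fb5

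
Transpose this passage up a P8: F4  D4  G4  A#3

A perfect octave up from F4 gives F5.
D4: an octave up reaches D, and 12 semitones makes it D5.
G4: an octave up reaches G, and 12 semitones makes it G5.
A#3 up a perfect octave is A#4.

F5 D5 G5 A#4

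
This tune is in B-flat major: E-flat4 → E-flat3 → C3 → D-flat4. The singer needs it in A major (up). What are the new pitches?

From B-flat up to A is a major seventh; apply that to each pitch.
Eb4 becomes D5
Eb3 becomes D4
C3 becomes B3
Db4 becomes C5

D5 D4 B3 C5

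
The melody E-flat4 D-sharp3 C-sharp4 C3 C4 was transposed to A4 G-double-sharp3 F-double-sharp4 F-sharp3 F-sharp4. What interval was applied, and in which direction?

up an augmented fourth

From Eb4 to A4 is 4 letter names — a fourth of some quality.
Eb4 to A4 is 6 semitones, which makes it an augmented fourth; the second version is higher, so the direction is up.
Checking another pair — C4 → F#4 — gives the same interval.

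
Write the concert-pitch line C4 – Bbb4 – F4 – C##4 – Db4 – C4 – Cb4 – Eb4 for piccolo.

Written C4 sounds as C5 on the piccolo, so concert pitches are written a perfect octave down.
C4 → C3
Bbb4 → Bbb3
F4 → F3
C##4 → C##3
Db4 → Db3
C4 → C3
Cb4 → Cb3
Eb4 → Eb3

C3 Bbb3 F3 C##3 Db3 C3 Cb3 Eb3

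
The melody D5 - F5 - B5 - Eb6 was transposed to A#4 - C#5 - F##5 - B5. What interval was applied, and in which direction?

down a diminished fourth

From D5 to A#4 is 4 letter names — a fourth of some quality.
A#4 to D5 is 4 semitones, which makes it a diminished fourth; the second version is lower, so the direction is down.
Checking another pair — Eb6 → B5 — gives the same interval.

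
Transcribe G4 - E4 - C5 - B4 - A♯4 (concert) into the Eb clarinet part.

The Eb clarinet sounds a minor third above written, so the written part must be a minor third below concert — transpose each note down.
G4 -> E4
E4 -> C#4
C5 -> A4
B4 -> G#4
A#4 -> F##4

E4 C#4 A4 G#4 F##4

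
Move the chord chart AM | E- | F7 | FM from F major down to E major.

F major down to E major is a minor second; each chord root moves by that interval while the quality stays the same.
AM: root A down a minor second → G#, giving G#M.
E-: root E down a minor second → D#, giving D#-.
F7: root F down a minor second → E, giving E7.
FM: root F down a minor second → E, giving EM.

G#M D#- E7 EM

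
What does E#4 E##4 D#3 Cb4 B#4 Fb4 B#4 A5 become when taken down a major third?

C#4 C##4 B2 Abb3 G#4 Dbb4 G#4 F5

E#4 → C#4
E##4 → C##4
D#3 → B2
Cb4 → Abb3
B#4 → G#4
Fb4 → Dbb4
B#4 → G#4
A5 → F5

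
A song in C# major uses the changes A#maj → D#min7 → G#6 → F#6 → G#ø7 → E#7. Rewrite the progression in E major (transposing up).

C#maj F#min7 B6 A6 Bø7 G#7

C# major up to E major is a minor third; each chord root moves by that interval while the quality stays the same.
A#maj: root A# up a minor third → C#, giving C#maj.
D#min7: root D# up a minor third → F#, giving F#min7.
G#6: root G# up a minor third → B, giving B6.
F#6: root F# up a minor third → A, giving A6.
G#ø7: root G# up a minor third → B, giving Bø7.
E#7: root E# up a minor third → G#, giving G#7.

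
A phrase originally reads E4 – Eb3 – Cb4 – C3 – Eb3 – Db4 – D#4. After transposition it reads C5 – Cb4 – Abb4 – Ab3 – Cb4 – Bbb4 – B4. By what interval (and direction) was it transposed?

up a minor sixth

Take the first pair: E4 → C5. E to C spans 6 letter names, so the interval is some kind of sixth.
E4 to C5 is 8 semitones, which makes it a minor sixth; the second version is higher, so the direction is up.
Checking another pair — D#4 → B4 — gives the same interval.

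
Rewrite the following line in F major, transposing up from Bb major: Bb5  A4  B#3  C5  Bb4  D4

From Bb up to F is a perfect fifth; apply that to each pitch.
Bb5 gives F6
A4 gives E5
B#3 gives F##4
C5 gives G5
Bb4 gives F5
D4 gives A4

F6 E5 F##4 G5 F5 A4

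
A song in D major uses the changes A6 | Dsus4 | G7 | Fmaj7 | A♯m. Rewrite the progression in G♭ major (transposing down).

D major down to G♭ major is an augmented fifth; each chord root moves by that interval while the quality stays the same.
A6: root A down an augmented fifth → Db, giving Db6.
Dsus4: root D down an augmented fifth → Gb, giving Gbsus4.
G7: root G down an augmented fifth → Cb, giving Cb7.
Fmaj7: root F down an augmented fifth → Bbb, giving Bbbmaj7.
A♯m: root A♯ down an augmented fifth → D, giving Dm.

Db6 Gbsus4 Cb7 Bbbmaj7 Dm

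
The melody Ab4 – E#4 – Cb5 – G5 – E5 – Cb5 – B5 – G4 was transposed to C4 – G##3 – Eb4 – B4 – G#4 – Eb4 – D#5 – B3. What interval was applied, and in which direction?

down a minor sixth

Take the first pair: Ab4 → C4. A to C spans 6 letter names, so the interval is some kind of sixth.
C4 to Ab4 is 8 semitones, which makes it a minor sixth; the second version is lower, so the direction is down.
Checking another pair — G4 → B3 — gives the same interval.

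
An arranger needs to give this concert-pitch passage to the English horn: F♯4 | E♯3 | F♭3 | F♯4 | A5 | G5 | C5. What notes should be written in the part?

Written C4 sounds as F3 on the English horn, so concert pitches are written a perfect fifth up.
F#4 gives C#5
E#3 gives B#3
Fb3 gives Cb4
F#4 gives C#5
A5 gives E6
G5 gives D6
C5 gives G5

C#5 B#3 Cb4 C#5 E6 D6 G5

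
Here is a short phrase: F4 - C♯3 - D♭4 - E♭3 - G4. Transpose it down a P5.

Bb3 F#2 Gb3 Ab2 C4

A perfect fifth down from F4 gives Bb3.
C#3 down a perfect fifth is F#2.
A perfect fifth down from Db4 gives Gb3.
A perfect fifth down from Eb3 gives Ab2.
G4 down a perfect fifth is C4.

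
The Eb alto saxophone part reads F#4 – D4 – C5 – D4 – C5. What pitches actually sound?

A3 F3 Eb4 F3 Eb4

Written C4 on the Eb alto saxophone sounds as Eb3, a major sixth lower; apply that shift to every note.
F#4 → A3
D4 → F3
C5 → Eb4
D4 → F3
C5 → Eb4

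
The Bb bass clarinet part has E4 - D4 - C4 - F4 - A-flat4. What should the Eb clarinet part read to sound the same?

B2 A2 G2 C3 Eb3

First find concert pitch: the Bb bass clarinet sounds a major ninth below written, so E4 D4 C4 F4 A-flat4 sounds D3 C3 Bb2 Eb3 Gb3.
Then write for Eb clarinet: it sounds a minor third above written, so the part must be a minor third below concert.
D3 → B2
C3 → A2
Bb2 → G2
Eb3 → C3
Gb3 → Eb3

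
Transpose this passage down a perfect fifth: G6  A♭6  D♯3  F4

C6 Db6 G#2 Bb3

A perfect fifth down from G6 gives C6.
Ab6: a fifth down reaches D, and 7 semitones makes it Db6.
A perfect fifth down from D#3 gives G#2.
F4 down a perfect fifth is Bb3.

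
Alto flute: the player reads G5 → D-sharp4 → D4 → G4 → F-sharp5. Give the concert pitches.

D5 A#3 A3 D4 C#5

Written C4 on the alto flute sounds as G3, a perfect fourth lower; apply that shift to every note.
G5 to D5
D#4 to A#3
D4 to A3
G4 to D4
F#5 to C#5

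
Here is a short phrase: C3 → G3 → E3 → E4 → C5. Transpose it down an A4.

C3 gives Gb2
G3 gives Db3
E3 gives Bb2
E4 gives Bb3
C5 gives Gb4

Gb2 Db3 Bb2 Bb3 Gb4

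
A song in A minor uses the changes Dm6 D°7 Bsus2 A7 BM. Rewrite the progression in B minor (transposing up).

Em6 E°7 C#sus2 B7 C#M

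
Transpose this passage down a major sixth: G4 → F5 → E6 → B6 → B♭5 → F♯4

Bb3 Ab4 G5 D6 Db5 A3

G4 down a major sixth is Bb3.
A major sixth down from F5 gives Ab4.
E6 down a major sixth is G5.
A major sixth down from B6 gives D6.
Bb5: a sixth down reaches D, and 9 semitones makes it Db5.
A major sixth down from F#4 gives A3.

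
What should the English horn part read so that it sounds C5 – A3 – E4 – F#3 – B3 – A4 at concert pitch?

G5 E4 B4 C#4 F#4 E5

The English horn sounds a perfect fifth below written, so the written part must be a perfect fifth above concert — transpose each note up.
C5 becomes G5
A3 becomes E4
E4 becomes B4
F#3 becomes C#4
B3 becomes F#4
A4 becomes E5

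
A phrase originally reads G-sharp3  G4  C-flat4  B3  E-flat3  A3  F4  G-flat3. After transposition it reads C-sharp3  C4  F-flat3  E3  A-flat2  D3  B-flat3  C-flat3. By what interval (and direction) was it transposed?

down a perfect fifth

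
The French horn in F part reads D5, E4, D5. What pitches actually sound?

G4 A3 G4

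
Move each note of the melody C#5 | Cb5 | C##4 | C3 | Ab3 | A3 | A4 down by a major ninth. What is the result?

B3 Bbb3 B#2 Bb1 Gb2 G2 G3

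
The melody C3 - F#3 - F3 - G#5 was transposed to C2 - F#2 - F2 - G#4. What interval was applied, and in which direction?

down a perfect octave

Take the first pair: C3 → C2. C to C spans 8 letter names, so the interval is some kind of octave.
C2 to C3 is 12 semitones, which makes it a perfect octave; the second version is lower, so the direction is down.
Checking another pair — G#5 → G#4 — gives the same interval.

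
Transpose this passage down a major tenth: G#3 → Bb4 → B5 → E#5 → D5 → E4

E2 Gb3 G4 C#4 Bb3 C3

G#3 down a major tenth is E2.
Bb4: a tenth down reaches G, and 16 semitones makes it Gb3.
B5 down a major tenth is G4.
E#5 down a major tenth is C#4.
D5: a tenth down reaches B, and 16 semitones makes it Bb3.
E4: a tenth down reaches C, and 16 semitones makes it C3.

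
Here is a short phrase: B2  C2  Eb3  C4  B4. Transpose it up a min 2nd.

B2 gives C3
C2 gives Db2
Eb3 gives Fb3
C4 gives Db4
B4 gives C5

C3 Db2 Fb3 Db4 C5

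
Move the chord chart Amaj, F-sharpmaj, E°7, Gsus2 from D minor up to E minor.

Bmaj G#maj F#°7 Asus2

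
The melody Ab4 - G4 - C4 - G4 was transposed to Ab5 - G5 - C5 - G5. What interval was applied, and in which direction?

up a perfect octave

Take the first pair: Ab4 → Ab5. A to A spans 8 letter names, so the interval is some kind of octave.
Ab4 to Ab5 is 12 semitones, which makes it a perfect octave; the second version is higher, so the direction is up.
Checking another pair — G4 → G5 — gives the same interval.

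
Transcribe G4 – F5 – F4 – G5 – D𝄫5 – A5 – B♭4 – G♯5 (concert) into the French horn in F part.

D5 C6 C5 D6 Abb5 E6 F5 D#6

Written C4 sounds as F3 on the French horn in F, so concert pitches are written a perfect fifth up.
G4 -> D5
F5 -> C6
F4 -> C5
G5 -> D6
Dbb5 -> Abb5
A5 -> E6
Bb4 -> F5
G#5 -> D#6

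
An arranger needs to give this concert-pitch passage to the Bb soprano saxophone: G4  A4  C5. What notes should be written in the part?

A4 B4 D5

The Bb soprano saxophone sounds a major second below written, so the written part must be a major second above concert — transpose each note up.
G4 becomes A4
A4 becomes B4
C5 becomes D5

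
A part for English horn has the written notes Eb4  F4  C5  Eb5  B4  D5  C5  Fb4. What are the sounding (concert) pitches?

Ab3 Bb3 F4 Ab4 E4 G4 F4 Bbb3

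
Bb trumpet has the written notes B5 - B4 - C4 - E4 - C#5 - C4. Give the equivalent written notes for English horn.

First find concert pitch: the Bb trumpet sounds a major second below written, so B5 B4 C4 E4 C#5 C4 sounds A5 A4 Bb3 D4 B4 Bb3.
Then write for English horn: it sounds a perfect fifth below written, so the part must be a perfect fifth above concert.
A5 → E6
A4 → E5
Bb3 → F4
D4 → A4
B4 → F#5
Bb3 → F4

E6 E5 F4 A4 F#5 F4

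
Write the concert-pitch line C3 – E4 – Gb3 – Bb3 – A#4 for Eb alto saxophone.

A3 C#5 Eb4 G4 F##5

Written C4 sounds as Eb3 on the Eb alto saxophone, so concert pitches are written a major sixth up.
C3 becomes A3
E4 becomes C#5
Gb3 becomes Eb4
Bb3 becomes G4
A#4 becomes F##5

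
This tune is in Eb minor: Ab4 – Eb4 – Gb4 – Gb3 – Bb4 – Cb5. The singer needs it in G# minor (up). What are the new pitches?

C#5 G#4 B4 B3 D#5 E5

Eb minor to G# minor up is an augmented third, so every note moves up by that interval.
Ab4 → C#5
Eb4 → G#4
Gb4 → B4
Gb3 → B3
Bb4 → D#5
Cb5 → E5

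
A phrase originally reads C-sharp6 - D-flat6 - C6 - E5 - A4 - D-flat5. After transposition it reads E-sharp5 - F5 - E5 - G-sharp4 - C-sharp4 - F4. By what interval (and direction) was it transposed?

down a minor sixth

From C#6 to E#5 is 6 letter names — a sixth of some quality.
E#5 to C#6 is 8 semitones, which makes it a minor sixth; the second version is lower, so the direction is down.
Checking another pair — Db5 → F4 — gives the same interval.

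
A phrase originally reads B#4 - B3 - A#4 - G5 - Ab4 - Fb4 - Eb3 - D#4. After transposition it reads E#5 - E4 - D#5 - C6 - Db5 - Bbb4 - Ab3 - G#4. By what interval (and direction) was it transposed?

From B#4 to E#5 is 4 letter names — a fourth of some quality.
B#4 to E#5 is 5 semitones, which makes it a perfect fourth; the second version is higher, so the direction is up.
Checking another pair — D#4 → G#4 — gives the same interval.

up a perfect fourth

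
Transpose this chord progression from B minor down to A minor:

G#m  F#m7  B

F#m Em7 A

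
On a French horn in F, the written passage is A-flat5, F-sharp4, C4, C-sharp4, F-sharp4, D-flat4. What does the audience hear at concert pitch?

Db5 B3 F3 F#3 B3 Gb3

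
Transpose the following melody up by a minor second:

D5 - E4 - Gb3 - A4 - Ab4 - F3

Eb5 F4 Abb3 Bb4 Bbb4 Gb3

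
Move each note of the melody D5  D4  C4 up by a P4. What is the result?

G5 G4 F4

D5: a fourth up reaches G, and 5 semitones makes it G5.
A perfect fourth up from D4 gives G4.
C4: a fourth up reaches F, and 5 semitones makes it F4.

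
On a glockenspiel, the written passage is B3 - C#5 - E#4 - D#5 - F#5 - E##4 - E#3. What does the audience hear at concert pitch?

B5 C#7 E#6 D#7 F#7 E##6 E#5

The glockenspiel sounds a perfect fifteenth above written, so transpose each written note up a perfect fifteenth.
B3 becomes B5
C#5 becomes C#7
E#4 becomes E#6
D#5 becomes D#7
F#5 becomes F#7
E##4 becomes E##6
E#3 becomes E#5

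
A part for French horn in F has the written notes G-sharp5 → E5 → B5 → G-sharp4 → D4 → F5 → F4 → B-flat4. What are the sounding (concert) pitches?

Written C4 on the French horn in F sounds as F3, a perfect fifth lower; apply that shift to every note.
G#5 becomes C#5
E5 becomes A4
B5 becomes E5
G#4 becomes C#4
D4 becomes G3
F5 becomes Bb4
F4 becomes Bb3
Bb4 becomes Eb4

C#5 A4 E5 C#4 G3 Bb4 Bb3 Eb4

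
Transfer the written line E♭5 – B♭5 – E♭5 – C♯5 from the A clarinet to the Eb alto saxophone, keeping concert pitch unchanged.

A5 E6 A5 F##5

First find concert pitch: the A clarinet sounds a minor third below written, so E♭5 B♭5 E♭5 C♯5 sounds C5 G5 C5 A#4.
Then write for Eb alto saxophone: it sounds a major sixth below written, so the part must be a major sixth above concert.
C5 → A5
G5 → E6
C5 → A5
A#4 → F##5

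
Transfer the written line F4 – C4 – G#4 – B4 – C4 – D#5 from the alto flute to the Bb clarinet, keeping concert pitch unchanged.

First find concert pitch: the alto flute sounds a perfect fourth below written, so F4 C4 G#4 B4 C4 D#5 sounds C4 G3 D#4 F#4 G3 A#4.
Then write for Bb clarinet: it sounds a major second below written, so the part must be a major second above concert.
C4 → D4
G3 → A3
D#4 → E#4
F#4 → G#4
G3 → A3
A#4 → B#4

D4 A3 E#4 G#4 A3 B#4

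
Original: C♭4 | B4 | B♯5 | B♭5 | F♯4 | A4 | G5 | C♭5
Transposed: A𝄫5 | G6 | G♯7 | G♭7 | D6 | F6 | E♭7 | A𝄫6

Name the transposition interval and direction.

up a minor thirteenth

From Cb4 to Abb5 is 13 letter names — a thirteenth of some quality.
Cb4 to Abb5 is 20 semitones, which makes it a minor thirteenth; the second version is higher, so the direction is up.
Checking another pair — Cb5 → Abb6 — gives the same interval.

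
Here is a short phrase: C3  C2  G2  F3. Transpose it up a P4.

F3 F2 C3 Bb3

C3: a fourth up reaches F, and 5 semitones makes it F3.
A perfect fourth up from C2 gives F2.
G2: a fourth up reaches C, and 5 semitones makes it C3.
F3 up a perfect fourth is Bb3.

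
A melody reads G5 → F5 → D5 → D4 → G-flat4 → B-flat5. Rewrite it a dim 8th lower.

G#4 F#4 D#4 D#3 G3 B4

G5 gives G#4
F5 gives F#4
D5 gives D#4
D4 gives D#3
Gb4 gives G3
Bb5 gives B4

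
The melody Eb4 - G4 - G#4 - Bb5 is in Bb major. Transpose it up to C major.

F4 A4 A#4 C6

From Bb up to C is a major second; apply that to each pitch.
Eb4 → F4
G4 → A4
G#4 → A#4
Bb5 → C6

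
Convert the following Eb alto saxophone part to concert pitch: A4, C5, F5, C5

C4 Eb4 Ab4 Eb4

The Eb alto saxophone sounds a major sixth below written, so transpose each written note down a major sixth.
A4 gives C4
C5 gives Eb4
F5 gives Ab4
C5 gives Eb4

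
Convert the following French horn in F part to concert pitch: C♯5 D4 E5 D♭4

The French horn in F sounds a perfect fifth below written, so transpose each written note down a perfect fifth.
C#5 → F#4
D4 → G3
E5 → A4
Db4 → Gb3

F#4 G3 A4 Gb3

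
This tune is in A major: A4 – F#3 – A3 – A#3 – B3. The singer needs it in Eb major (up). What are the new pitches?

Eb5 C4 Eb4 E4 F4

From A up to Eb is a diminished fifth; apply that to each pitch.
A4 → Eb5
F#3 → C4
A3 → Eb4
A#3 → E4
B3 → F4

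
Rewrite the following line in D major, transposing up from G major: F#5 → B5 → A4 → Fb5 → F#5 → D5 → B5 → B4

C#6 F#6 E5 Cb6 C#6 A5 F#6 F#5

G major to D major up is a perfect fifth, so every note moves up by that interval.
F#5 becomes C#6
B5 becomes F#6
A4 becomes E5
Fb5 becomes Cb6
F#5 becomes C#6
D5 becomes A5
B5 becomes F#6
B4 becomes F#5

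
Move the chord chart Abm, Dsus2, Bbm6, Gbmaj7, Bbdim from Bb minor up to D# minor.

Bb minor up to D# minor is an augmented third; each chord root moves by that interval while the quality stays the same.
Abm: root Ab up an augmented third → C#, giving C#m.
Dsus2: root D up an augmented third → F##, giving F##sus2.
Bbm6: root Bb up an augmented third → D#, giving D#m6.
Gbmaj7: root Gb up an augmented third → B, giving Bmaj7.
Bbdim: root Bb up an augmented third → D#, giving D#dim.

C#m F##sus2 D#m6 Bmaj7 D#dim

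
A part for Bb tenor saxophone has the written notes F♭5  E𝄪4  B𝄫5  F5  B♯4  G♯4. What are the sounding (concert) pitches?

Ebb4 D##3 Abb4 Eb4 A#3 F#3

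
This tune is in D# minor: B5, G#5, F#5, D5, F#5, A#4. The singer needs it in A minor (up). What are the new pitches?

From D# up to A is a diminished fifth; apply that to each pitch.
B5 gives F6
G#5 gives D6
F#5 gives C6
D5 gives Ab5
F#5 gives C6
A#4 gives E5

F6 D6 C6 Ab5 C6 E5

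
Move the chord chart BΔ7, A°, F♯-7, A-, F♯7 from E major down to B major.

F#Δ7 E° C#-7 E- C#7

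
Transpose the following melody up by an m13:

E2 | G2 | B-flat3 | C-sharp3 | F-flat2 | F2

C4 Eb4 Gb5 A4 Dbb4 Db4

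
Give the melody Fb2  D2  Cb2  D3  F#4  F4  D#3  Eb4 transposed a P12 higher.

Fb2 becomes Cb4
D2 becomes A3
Cb2 becomes Gb3
D3 becomes A4
F#4 becomes C#6
F4 becomes C6
D#3 becomes A#4
Eb4 becomes Bb5

Cb4 A3 Gb3 A4 C#6 C6 A#4 Bb5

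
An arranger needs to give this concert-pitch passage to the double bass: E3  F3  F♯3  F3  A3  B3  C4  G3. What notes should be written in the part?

E4 F4 F#4 F4 A4 B4 C5 G4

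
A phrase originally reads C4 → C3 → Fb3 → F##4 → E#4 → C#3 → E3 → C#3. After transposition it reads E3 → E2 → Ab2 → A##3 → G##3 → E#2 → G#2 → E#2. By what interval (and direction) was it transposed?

Take the first pair: C4 → E3. C to E spans 6 letter names, so the interval is some kind of sixth.
E3 to C4 is 8 semitones, which makes it a minor sixth; the second version is lower, so the direction is down.
Checking another pair — C#3 → E#2 — gives the same interval.

down a minor sixth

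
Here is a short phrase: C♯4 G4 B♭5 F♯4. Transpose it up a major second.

D#4 A4 C6 G#4

A major second up from C#4 gives D#4.
G4: a second up reaches A, and 2 semitones makes it A4.
A major second up from Bb5 gives C6.
F#4: a second up reaches G, and 2 semitones makes it G#4.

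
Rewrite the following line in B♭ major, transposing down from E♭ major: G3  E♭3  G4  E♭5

E♭ major to B♭ major down is a perfect fourth, so every note moves down by that interval.
G3 to D3
Eb3 to Bb2
G4 to D4
Eb5 to Bb4

D3 Bb2 D4 Bb4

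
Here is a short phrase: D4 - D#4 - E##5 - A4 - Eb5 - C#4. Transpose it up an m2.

D4: a second up reaches E, and 1 semitone makes it Eb4.
A minor second up from D#4 gives E4.
E##5 up a minor second is F##5.
A4 up a minor second is Bb4.
Eb5 up a minor second is Fb5.
C#4: a second up reaches D, and 1 semitone makes it D4.

Eb4 E4 F##5 Bb4 Fb5 D4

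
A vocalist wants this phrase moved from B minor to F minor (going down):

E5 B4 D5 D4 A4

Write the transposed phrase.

Bb4 F4 Ab4 Ab3 Eb4

B minor to F minor down is an augmented fourth, so every note moves down by that interval.
E5 becomes Bb4
B4 becomes F4
D5 becomes Ab4
D4 becomes Ab3
A4 becomes Eb4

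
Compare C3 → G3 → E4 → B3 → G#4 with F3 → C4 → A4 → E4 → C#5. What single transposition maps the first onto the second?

up a perfect fourth

From C3 to F3 is 4 letter names — a fourth of some quality.
C3 to F3 is 5 semitones, which makes it a perfect fourth; the second version is higher, so the direction is up.
Checking another pair — G#4 → C#5 — gives the same interval.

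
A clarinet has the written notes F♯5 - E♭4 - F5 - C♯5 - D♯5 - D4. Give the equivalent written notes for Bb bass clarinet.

First find concert pitch: the A clarinet sounds a minor third below written, so F♯5 E♭4 F5 C♯5 D♯5 D4 sounds D#5 C4 D5 A#4 B#4 B3.
Then write for Bb bass clarinet: it sounds a major ninth below written, so the part must be a major ninth above concert.
D#5 → E#6
C4 → D5
D5 → E6
A#4 → B#5
B#4 → C##6
B3 → C#5

E#6 D5 E6 B#5 C##6 C#5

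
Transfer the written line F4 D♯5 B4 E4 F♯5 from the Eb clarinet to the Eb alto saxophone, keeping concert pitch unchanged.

F5 D#6 B5 E5 F#6

First find concert pitch: the Eb clarinet sounds a minor third above written, so F4 D♯5 B4 E4 F♯5 sounds Ab4 F#5 D5 G4 A5.
Then write for Eb alto saxophone: it sounds a major sixth below written, so the part must be a major sixth above concert.
Ab4 → F5
F#5 → D#6
D5 → B5
G4 → E5
A5 → F#6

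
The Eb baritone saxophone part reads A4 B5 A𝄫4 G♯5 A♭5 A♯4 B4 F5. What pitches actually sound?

C3 D4 Cbb3 B3 Cb4 C#3 D3 Ab3

The Eb baritone saxophone sounds a major thirteenth below written, so transpose each written note down a major thirteenth.
A4 gives C3
B5 gives D4
Abb4 gives Cbb3
G#5 gives B3
Ab5 gives Cb4
A#4 gives C#3
B4 gives D3
F5 gives Ab3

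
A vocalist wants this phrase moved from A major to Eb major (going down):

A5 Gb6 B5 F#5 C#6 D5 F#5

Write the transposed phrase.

Eb5 Dbb6 F5 C5 G5 Ab4 C5

From A down to Eb is an augmented fourth; apply that to each pitch.
A5 gives Eb5
Gb6 gives Dbb6
B5 gives F5
F#5 gives C5
C#6 gives G5
D5 gives Ab4
F#5 gives C5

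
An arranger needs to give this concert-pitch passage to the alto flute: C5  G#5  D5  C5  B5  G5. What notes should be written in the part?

F5 C#6 G5 F5 E6 C6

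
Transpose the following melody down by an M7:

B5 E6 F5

C5 F5 Gb4

B5: a seventh down reaches C, and 11 semitones makes it C5.
E6 down a major seventh is F5.
F5: a seventh down reaches G, and 11 semitones makes it Gb4.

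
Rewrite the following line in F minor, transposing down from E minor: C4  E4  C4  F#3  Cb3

From E down to F is a major seventh; apply that to each pitch.
C4 gives Db3
E4 gives F3
C4 gives Db3
F#3 gives G2
Cb3 gives Dbb2

Db3 F3 Db3 G2 Dbb2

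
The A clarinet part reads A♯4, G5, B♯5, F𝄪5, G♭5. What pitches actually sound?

Written C4 on the A clarinet sounds as A3, a minor third lower; apply that shift to every note.
A#4 to F##4
G5 to E5
B#5 to G##5
F##5 to D##5
Gb5 to Eb5

F##4 E5 G##5 D##5 Eb5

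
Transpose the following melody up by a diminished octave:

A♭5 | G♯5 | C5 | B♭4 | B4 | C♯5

Ab5 -> Abb6
G#5 -> G6
C5 -> Cb6
Bb4 -> Bbb5
B4 -> Bb5
C#5 -> C6

Abb6 G6 Cb6 Bbb5 Bb5 C6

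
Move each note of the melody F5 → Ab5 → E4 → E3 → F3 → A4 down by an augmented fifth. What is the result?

Bbb4 Dbb5 Ab3 Ab2 Bbb2 Db4

F5 down an augmented fifth is Bbb4.
Ab5: a fifth down reaches D, and 8 semitones makes it Dbb5.
An augmented fifth down from E4 gives Ab3.
E3: a fifth down reaches A, and 8 semitones makes it Ab2.
F3: a fifth down reaches B, and 8 semitones makes it Bbb2.
A4: a fifth down reaches D, and 8 semitones makes it Db4.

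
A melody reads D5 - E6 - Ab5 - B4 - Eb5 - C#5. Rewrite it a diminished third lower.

B#4 C##6 F#5 G##4 C#5 A##4

D5 gives B#4
E6 gives C##6
Ab5 gives F#5
B4 gives G##4
Eb5 gives C#5
C#5 gives A##4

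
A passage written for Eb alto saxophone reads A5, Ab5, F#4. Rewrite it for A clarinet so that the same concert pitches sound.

First find concert pitch: the Eb alto saxophone sounds a major sixth below written, so A5 Ab5 F#4 sounds C5 Cb5 A3.
Then write for A clarinet: it sounds a minor third below written, so the part must be a minor third above concert.
C5 → Eb5
Cb5 → Ebb5
A3 → C4

Eb5 Ebb5 C4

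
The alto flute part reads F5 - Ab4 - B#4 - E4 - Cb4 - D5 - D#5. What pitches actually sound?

Written C4 on the alto flute sounds as G3, a perfect fourth lower; apply that shift to every note.
F5 becomes C5
Ab4 becomes Eb4
B#4 becomes F##4
E4 becomes B3
Cb4 becomes Gb3
D5 becomes A4
D#5 becomes A#4

C5 Eb4 F##4 B3 Gb3 A4 A#4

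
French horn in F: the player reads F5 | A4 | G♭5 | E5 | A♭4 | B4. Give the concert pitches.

Bb4 D4 Cb5 A4 Db4 E4

The French horn in F sounds a perfect fifth below written, so transpose each written note down a perfect fifth.
F5 → Bb4
A4 → D4
Gb5 → Cb5
E5 → A4
Ab4 → Db4
B4 → E4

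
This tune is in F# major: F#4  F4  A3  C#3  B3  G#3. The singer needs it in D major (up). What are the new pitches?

D5 Db5 F4 A3 G4 E4

From F# up to D is a minor sixth; apply that to each pitch.
F#4 becomes D5
F4 becomes Db5
A3 becomes F4
C#3 becomes A3
B3 becomes G4
G#3 becomes E4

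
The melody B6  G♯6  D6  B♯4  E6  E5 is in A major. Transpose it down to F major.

G6 E6 Bb5 G#4 C6 C5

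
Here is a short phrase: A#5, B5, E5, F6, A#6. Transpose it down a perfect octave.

A#4 B4 E4 F5 A#5

A perfect octave down from A#5 gives A#4.
A perfect octave down from B5 gives B4.
E5: an octave down reaches E, and 12 semitones makes it E4.
A perfect octave down from F6 gives F5.
A#6 down a perfect octave is A#5.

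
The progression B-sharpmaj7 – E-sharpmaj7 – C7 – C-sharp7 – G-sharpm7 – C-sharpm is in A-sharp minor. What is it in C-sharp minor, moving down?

D#maj7 G#maj7 Eb7 E7 Bm7 Em

A-sharp minor down to C-sharp minor is a major sixth; each chord root moves by that interval while the quality stays the same.
B-sharpmaj7: root B-sharp down a major sixth → D#, giving D#maj7.
E-sharpmaj7: root E-sharp down a major sixth → G#, giving G#maj7.
C7: root C down a major sixth → Eb, giving Eb7.
C-sharp7: root C-sharp down a major sixth → E, giving E7.
G-sharpm7: root G-sharp down a major sixth → B, giving Bm7.
C-sharpm: root C-sharp down a major sixth → E, giving Em.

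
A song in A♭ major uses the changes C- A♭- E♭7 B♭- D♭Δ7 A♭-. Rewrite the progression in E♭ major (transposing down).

G- Eb- Bb7 F- AbΔ7 Eb-

A♭ major down to E♭ major is a perfect fourth; each chord root moves by that interval while the quality stays the same.
C-: root C down a perfect fourth → G, giving G-.
A♭-: root A♭ down a perfect fourth → Eb, giving Eb-.
E♭7: root E♭ down a perfect fourth → Bb, giving Bb7.
B♭-: root B♭ down a perfect fourth → F, giving F-.
D♭Δ7: root D♭ down a perfect fourth → Ab, giving AbΔ7.
A♭-: root A♭ down a perfect fourth → Eb, giving Eb-.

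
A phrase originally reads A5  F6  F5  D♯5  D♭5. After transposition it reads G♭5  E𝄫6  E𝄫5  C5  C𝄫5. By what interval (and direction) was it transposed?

Take the first pair: A5 → Gb5. A to G spans 2 letter names, so the interval is some kind of second.
Gb5 to A5 is 3 semitones, which makes it an augmented second; the second version is lower, so the direction is down.
Checking another pair — Db5 → Cbb5 — gives the same interval.

down an augmented second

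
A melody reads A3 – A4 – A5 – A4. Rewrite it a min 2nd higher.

Bb3 Bb4 Bb5 Bb4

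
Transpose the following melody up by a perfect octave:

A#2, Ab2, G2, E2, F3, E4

A#3 Ab3 G3 E3 F4 E5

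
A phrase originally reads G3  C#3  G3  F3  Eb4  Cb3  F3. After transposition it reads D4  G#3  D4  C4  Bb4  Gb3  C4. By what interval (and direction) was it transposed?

Take the first pair: G3 → D4. G to D spans 5 letter names, so the interval is some kind of fifth.
G3 to D4 is 7 semitones, which makes it a perfect fifth; the second version is higher, so the direction is up.
Checking another pair — F3 → C4 — gives the same interval.

up a perfect fifth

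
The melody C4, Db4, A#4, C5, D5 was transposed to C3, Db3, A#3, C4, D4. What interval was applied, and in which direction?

From C4 to C3 is 8 letter names — an octave of some quality.
C3 to C4 is 12 semitones, which makes it a perfect octave; the second version is lower, so the direction is down.
Checking another pair — D5 → D4 — gives the same interval.

down a perfect octave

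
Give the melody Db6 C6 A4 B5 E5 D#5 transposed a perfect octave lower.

Db6 down a perfect octave is Db5.
A perfect octave down from C6 gives C5.
A4: an octave down reaches A, and 12 semitones makes it A3.
B5: an octave down reaches B, and 12 semitones makes it B4.
E5: an octave down reaches E, and 12 semitones makes it E4.
D#5: an octave down reaches D, and 12 semitones makes it D#4.

Db5 C5 A3 B4 E4 D#4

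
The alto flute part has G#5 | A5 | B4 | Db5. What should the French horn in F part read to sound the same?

First find concert pitch: the alto flute sounds a perfect fourth below written, so G#5 A5 B4 Db5 sounds D#5 E5 F#4 Ab4.
Then write for French horn in F: it sounds a perfect fifth below written, so the part must be a perfect fifth above concert.
D#5 → A#5
E5 → B5
F#4 → C#5
Ab4 → Eb5

A#5 B5 C#5 Eb5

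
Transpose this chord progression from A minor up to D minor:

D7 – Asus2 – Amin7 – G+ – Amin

G7 Dsus2 Dmin7 C+ Dmin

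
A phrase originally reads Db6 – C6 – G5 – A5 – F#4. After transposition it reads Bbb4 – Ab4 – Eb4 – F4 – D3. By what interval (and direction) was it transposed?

down a major tenth

Take the first pair: Db6 → Bbb4. D to B spans 10 letter names, so the interval is some kind of tenth.
Bbb4 to Db6 is 16 semitones, which makes it a major tenth; the second version is lower, so the direction is down.
Checking another pair — F#4 → D3 — gives the same interval.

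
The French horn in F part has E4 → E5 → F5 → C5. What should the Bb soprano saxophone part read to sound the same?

First find concert pitch: the French horn in F sounds a perfect fifth below written, so E4 E5 F5 C5 sounds A3 A4 Bb4 F4.
Then write for Bb soprano saxophone: it sounds a major second below written, so the part must be a major second above concert.
A3 → B3
A4 → B4
Bb4 → C5
F4 → G4

B3 B4 C5 G4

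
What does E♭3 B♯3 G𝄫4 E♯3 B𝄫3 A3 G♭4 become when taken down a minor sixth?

A minor sixth down from Eb3 gives G2.
B#3: a sixth down reaches D, and 8 semitones makes it D##3.
Gbb4 down a minor sixth is Bbb3.
E#3 down a minor sixth is G##2.
A minor sixth down from Bbb3 gives Db3.
A3: a sixth down reaches C, and 8 semitones makes it C#3.
Gb4: a sixth down reaches B, and 8 semitones makes it Bb3.

G2 D##3 Bbb3 G##2 Db3 C#3 Bb3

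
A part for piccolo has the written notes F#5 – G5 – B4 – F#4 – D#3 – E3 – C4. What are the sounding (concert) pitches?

F#6 G6 B5 F#5 D#4 E4 C5

The piccolo sounds a perfect octave above written, so transpose each written note up a perfect octave.
F#5 gives F#6
G5 gives G6
B4 gives B5
F#4 gives F#5
D#3 gives D#4
E3 gives E4
C4 gives C5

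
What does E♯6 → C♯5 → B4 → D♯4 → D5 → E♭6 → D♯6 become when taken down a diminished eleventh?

E#6 -> B##4
C#5 -> G##3
B4 -> F##3
D#4 -> A##2
D5 -> A#3
Eb6 -> B4
D#6 -> A##4

B##4 G##3 F##3 A##2 A#3 B4 A##4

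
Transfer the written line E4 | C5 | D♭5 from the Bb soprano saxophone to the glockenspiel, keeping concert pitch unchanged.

First find concert pitch: the Bb soprano saxophone sounds a major second below written, so E4 C5 D♭5 sounds D4 Bb4 Cb5.
Then write for glockenspiel: it sounds a perfect fifteenth above written, so the part must be a perfect fifteenth below concert.
D4 → D2
Bb4 → Bb2
Cb5 → Cb3

D2 Bb2 Cb3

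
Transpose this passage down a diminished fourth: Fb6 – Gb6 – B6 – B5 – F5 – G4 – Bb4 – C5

A diminished fourth down from Fb6 gives C6.
Gb6: a fourth down reaches D, and 4 semitones makes it D6.
B6: a fourth down reaches F, and 4 semitones makes it F##6.
A diminished fourth down from B5 gives F##5.
F5: a fourth down reaches C, and 4 semitones makes it C#5.
G4: a fourth down reaches D, and 4 semitones makes it D#4.
Bb4 down a diminished fourth is F#4.
C5 down a diminished fourth is G#4.

C6 D6 F##6 F##5 C#5 D#4 F#4 G#4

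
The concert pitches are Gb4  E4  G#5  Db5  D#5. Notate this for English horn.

The English horn sounds a perfect fifth below written, so the written part must be a perfect fifth above concert — transpose each note up.
Gb4 → Db5
E4 → B4
G#5 → D#6
Db5 → Ab5
D#5 → A#5

Db5 B4 D#6 Ab5 A#5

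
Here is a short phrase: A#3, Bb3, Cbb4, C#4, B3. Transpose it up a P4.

D#4 Eb4 Fbb4 F#4 E4

A#3: a fourth up reaches D, and 5 semitones makes it D#4.
Bb3 up a perfect fourth is Eb4.
Cbb4: a fourth up reaches F, and 5 semitones makes it Fbb4.
C#4 up a perfect fourth is F#4.
B3: a fourth up reaches E, and 5 semitones makes it E4.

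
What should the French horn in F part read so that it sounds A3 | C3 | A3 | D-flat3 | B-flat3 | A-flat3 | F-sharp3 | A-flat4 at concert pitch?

E4 G3 E4 Ab3 F4 Eb4 C#4 Eb5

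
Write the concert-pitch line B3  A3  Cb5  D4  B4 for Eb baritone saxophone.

G#5 F#5 Ab6 B5 G#6

The Eb baritone saxophone sounds a major thirteenth below written, so the written part must be a major thirteenth above concert — transpose each note up.
B3 to G#5
A3 to F#5
Cb5 to Ab6
D4 to B5
B4 to G#6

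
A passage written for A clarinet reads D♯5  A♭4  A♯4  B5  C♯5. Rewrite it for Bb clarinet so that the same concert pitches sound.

C##5 G4 G##4 A#5 B#4

First find concert pitch: the A clarinet sounds a minor third below written, so D♯5 A♭4 A♯4 B5 C♯5 sounds B#4 F4 F##4 G#5 A#4.
Then write for Bb clarinet: it sounds a major second below written, so the part must be a major second above concert.
B#4 → C##5
F4 → G4
F##4 → G##4
G#5 → A#5
A#4 → B#4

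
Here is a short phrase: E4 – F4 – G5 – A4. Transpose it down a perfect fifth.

A3 Bb3 C5 D4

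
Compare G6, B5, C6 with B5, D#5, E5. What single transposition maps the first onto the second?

down a minor sixth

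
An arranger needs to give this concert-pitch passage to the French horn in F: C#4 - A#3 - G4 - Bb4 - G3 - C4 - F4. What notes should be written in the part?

Written C4 sounds as F3 on the French horn in F, so concert pitches are written a perfect fifth up.
C#4 becomes G#4
A#3 becomes E#4
G4 becomes D5
Bb4 becomes F5
G3 becomes D4
C4 becomes G4
F4 becomes C5

G#4 E#4 D5 F5 D4 G4 C5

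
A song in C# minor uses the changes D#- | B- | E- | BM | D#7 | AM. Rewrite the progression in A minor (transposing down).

B- G- C- GM B7 FM

C# minor down to A minor is a major third; each chord root moves by that interval while the quality stays the same.
D#-: root D# down a major third → B, giving B-.
B-: root B down a major third → G, giving G-.
E-: root E down a major third → C, giving C-.
BM: root B down a major third → G, giving GM.
D#7: root D# down a major third → B, giving B7.
AM: root A down a major third → F, giving FM.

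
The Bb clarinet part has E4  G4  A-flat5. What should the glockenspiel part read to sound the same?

D2 F2 Gb3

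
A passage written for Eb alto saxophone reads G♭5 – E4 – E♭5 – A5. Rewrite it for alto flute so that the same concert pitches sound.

First find concert pitch: the Eb alto saxophone sounds a major sixth below written, so G♭5 E4 E♭5 A5 sounds Bbb4 G3 Gb4 C5.
Then write for alto flute: it sounds a perfect fourth below written, so the part must be a perfect fourth above concert.
Bbb4 → Ebb5
G3 → C4
Gb4 → Cb5
C5 → F5

Ebb5 C4 Cb5 F5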